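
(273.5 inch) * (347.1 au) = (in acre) 8.914e+10. Check: 1 inch = 0.0254 m, so 273.5 inch = 273.5 * 0.0254 = 6.9469 m. 1 au = 1.4959787e+11 m, so 347.1 au = 347.1 * 1.4959787e+11 = 5.1925421e+13 m. Combine: 6.9469 m * 5.1925421e+13 m = 3.6072071e+14 m^2. 1 acre = 4046.8564 m^2, so 3.6072071e+14 m^2 = 3.6072071e+14 / 4046.8564 = 8.9136028e+10 acre ≈ 8.914e+10 acre (4 s.f.).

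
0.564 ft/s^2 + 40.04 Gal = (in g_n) 1 ft/s^2 = 0.3048 m/s^2, so 0.564 ft/s^2 = 0.564 * 0.3048 = 0.1719072 m/s^2. 1 Gal = 0.01 m/s^2, so 40.04 Gal = 40.04 * 0.01 = 0.4004 m/s^2. Sum: 0.1719072 + 0.4004 = 0.5723072 m/s^2. 1 g_n = 9.80665 m/s^2, so 0.5723072 m/s^2 = 0.5723072 / 9.80665 = 0.058359093 g_n ≈ 0.05836 g_n (4 s.f.). Final answer: 0.05836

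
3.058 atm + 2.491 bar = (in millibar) 1 atm = 101325 Pa, so 3.058 atm = 3.058 * 101325 = 309851.85 Pa. 1 bar = 100000 Pa, so 2.491 bar = 2.491 * 100000 = 249100 Pa. Sum: 309851.85 + 249100 = 558951.85 Pa. 1 millibar = 100 Pa, so 558951.85 Pa = 558951.85 / 100 = 5589.5185 millibar ≈ 5590 millibar (4 s.f.). Final answer: 5590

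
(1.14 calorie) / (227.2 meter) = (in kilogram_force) 0.002141. Check: 1 calorie = 4.184 J, so 1.14 calorie = 1.14 * 4.184 = 4.76976 J. 227.2 meter = 227.2 m. Combine: 4.76976 J / 227.2 m = 0.020993662 N. 1 kilogram_force = 9.80665 N, so 0.020993662 N = 0.020993662 / 9.80665 = 0.0021407577 kilogram_force ≈ 0.002141 kilogram_force (4 s.f.).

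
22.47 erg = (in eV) 1 erg = 1e-07 J, so 22.47 erg = 22.47 * 1e-07 = 2.247e-06 J. 1 eV = 1.6021766e-19 J, so 2.247e-06 J = 2.247e-06 / 1.6021766e-19 = 1.4024671e+13 eV ≈ 1.402e+13 eV (4 s.f.). Final answer: 1.402e+13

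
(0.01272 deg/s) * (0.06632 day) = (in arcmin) 1 deg/s = 0.017453293 rad/s, so 0.01272 deg/s = 0.01272 * 0.017453293 = 0.00022200588 rad/s. 1 day = 86400 s, so 0.06632 day = 0.06632 * 86400 = 5730.048 s. Combine: 0.00022200588 rad/s * 5730.048 s = 1.2721044 rad. 1 arcmin = 0.00029088821 rad, so 1.2721044 rad = 1.2721044 / 0.00029088821 = 4373.1726 arcmin ≈ 4373 arcmin (4 s.f.). Final answer: 4373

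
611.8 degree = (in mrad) 1 degree = 0.017453293 rad, so 611.8 degree = 611.8 * 0.017453293 = 10.677924 rad. 1 mrad = 0.001 rad, so 10.677924 rad = 10.677924 / 0.001 = 10677.924 mrad ≈ 1.068e+04 mrad (4 s.f.). Final answer: 1.068e+04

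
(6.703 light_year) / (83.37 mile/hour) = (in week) 2.813e+09. Check: 1 light_year = 9.4607305e+15 m, so 6.703 light_year = 6.703 * 9.4607305e+15 = 6.3415276e+16 m. 1 mile/hour = 0.44704 m/s, so 83.37 mile/hour = 83.37 * 0.44704 = 37.269725 m/s. Combine: 6.3415276e+16 m / 37.269725 m/s = 1.7015225e+15 s. 1 week = 604800 s, so 1.7015225e+15 s = 1.7015225e+15 / 604800 = 2.813364e+09 week ≈ 2.813e+09 week (4 s.f.).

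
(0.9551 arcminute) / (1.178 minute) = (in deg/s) 1 arcminute = 0.00029088821 rad, so 0.9551 arcminute = 0.9551 * 0.00029088821 = 0.00027782733 rad. 1 minute = 60 s, so 1.178 minute = 1.178 * 60 = 70.68 s. Combine: 0.00027782733 rad / 70.68 s = 3.9307771e-06 rad/s. 1 deg/s = 0.017453293 rad/s, so 3.9307771e-06 rad/s = 3.9307771e-06 / 0.017453293 = 0.00022521694 deg/s ≈ 0.0002252 deg/s (4 s.f.). Final answer: 0.0002252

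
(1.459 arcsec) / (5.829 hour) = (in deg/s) 1 arcsec = 4.8481368e-06 rad, so 1.459 arcsec = 1.459 * 4.8481368e-06 = 7.0734316e-06 rad. 1 hour = 3600 s, so 5.829 hour = 5.829 * 3600 = 20984.4 s. Combine: 7.0734316e-06 rad / 20984.4 s = 3.3708048e-10 rad/s. 1 deg/s = 0.017453293 rad/s, so 3.3708048e-10 rad/s = 3.3708048e-10 / 0.017453293 = 1.9313289e-08 deg/s ≈ 1.931e-08 deg/s (4 s.f.). Final answer: 1.931e-08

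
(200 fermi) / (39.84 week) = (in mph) 1 fermi = 1e-15 m, so 200 fermi = 200 * 1e-15 = 2e-13 m. 1 week = 604800 s, so 39.84 week = 39.84 * 604800 = 24095232 s. Combine: 2e-13 m / 24095232 s = 8.3003974e-21 m/s. 1 mph = 0.44704 m/s, so 8.3003974e-21 m/s = 8.3003974e-21 / 0.44704 = 1.856746e-20 mph ≈ 1.857e-20 mph (4 s.f.). Final answer: 1.857e-20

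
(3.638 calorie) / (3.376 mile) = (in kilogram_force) 0.0002857. Check: 1 calorie = 4.184 J, so 3.638 calorie = 3.638 * 4.184 = 15.221392 J. 1 mile = 1609.344 m, so 3.376 mile = 3.376 * 1609.344 = 5433.1453 m. Combine: 15.221392 J / 5433.1453 m = 0.0028015801 N. 1 kilogram_force = 9.80665 N, so 0.0028015801 N = 0.0028015801 / 9.80665 = 0.00028568167 kilogram_force ≈ 0.0002857 kilogram_force (4 s.f.).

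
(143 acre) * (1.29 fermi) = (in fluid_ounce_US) 2.524e-05. Check: 1 acre = 4046.8564 m^2, so 143 acre = 143 * 4046.8564 = 578700.47 m^2. 1 fermi = 1e-15 m, so 1.29 fermi = 1.29 * 1e-15 = 1.29e-15 m. Combine: 578700.47 m^2 * 1.29e-15 m = 7.465236e-10 m^3. 1 fluid_ounce_US = 2.957353e-05 m^3, so 7.465236e-10 m^3 = 7.465236e-10 / 2.957353e-05 = 2.5242966e-05 fluid_ounce_US ≈ 2.524e-05 fluid_ounce_US (4 s.f.).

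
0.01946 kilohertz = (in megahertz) 1 kilohertz = 1000 Hz, so 0.01946 kilohertz = 0.01946 * 1000 = 19.46 Hz. 1 megahertz = 1000000 Hz, so 19.46 Hz = 19.46 / 1000000 = 1.946e-05 megahertz. Final answer: 1.946e-05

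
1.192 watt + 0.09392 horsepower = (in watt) 1.192 watt = 1.192 W. 1 horsepower = 745.69987 W, so 0.09392 horsepower = 0.09392 * 745.69987 = 70.036132 W. Sum: 1.192 + 70.036132 = 71.228132 W. 71.228132 W = 71.228132 watt ≈ 71.23 watt (4 s.f.). Final answer: 71.23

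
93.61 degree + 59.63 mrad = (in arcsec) 1 degree = 0.017453293 rad, so 93.61 degree = 93.61 * 0.017453293 = 1.6338027 rad. 1 mrad = 0.001 rad, so 59.63 mrad = 59.63 * 0.001 = 0.05963 rad. Sum: 1.6338027 + 0.05963 = 1.6934327 rad. 1 arcsec = 4.8481368e-06 rad, so 1.6934327 rad = 1.6934327 / 4.8481368e-06 = 349295.57 arcsec ≈ 3.493e+05 arcsec (4 s.f.). Final answer: 3.493e+05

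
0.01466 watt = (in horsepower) 0.01466 watt = 0.01466 W. 1 horsepower = 745.69987 W, so 0.01466 W = 0.01466 / 745.69987 = 1.9659384e-05 horsepower ≈ 1.966e-05 horsepower (4 s.f.). Final answer: 1.966e-05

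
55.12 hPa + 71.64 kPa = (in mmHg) 1 hPa = 100 Pa, so 55.12 hPa = 55.12 * 100 = 5512 Pa. 1 kPa = 1000 Pa, so 71.64 kPa = 71.64 * 1000 = 71640 Pa. Sum: 5512 + 71640 = 77152 Pa. 1 mmHg = 133.32237 Pa, so 77152 Pa = 77152 / 133.32237 = 578.68759 mmHg ≈ 578.7 mmHg (4 s.f.). Final answer: 578.7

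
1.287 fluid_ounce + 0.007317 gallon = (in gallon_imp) 0.01446. Check: 1 fluid_ounce = 2.957353e-05 m^3, so 1.287 fluid_ounce = 1.287 * 2.957353e-05 = 3.8061133e-05 m^3. 1 gallon = 0.0037854118 m^3, so 0.007317 gallon = 0.007317 * 0.0037854118 = 2.7697858e-05 m^3. Sum: 3.8061133e-05 + 2.7697858e-05 = 6.5758991e-05 m^3. 1 gallon_imp = 0.00454609 m^3, so 6.5758991e-05 m^3 = 6.5758991e-05 / 0.00454609 = 0.014464956 gallon_imp ≈ 0.01446 gallon_imp (4 s.f.).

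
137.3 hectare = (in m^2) 1.373e+06. Check: 1 hectare = 10000 m^2, so 137.3 hectare = 137.3 * 10000 = 1373000 m^2. Result: 1373000 m^2 ≈ 1.373e+06 m^2 (4 s.f.).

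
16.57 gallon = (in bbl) 0.3945. Check: 1 gallon = 0.0037854118 m^3, so 16.57 gallon = 16.57 * 0.0037854118 = 0.062724273 m^3. 1 bbl = 0.15898729 m^3, so 0.062724273 m^3 = 0.062724273 / 0.15898729 = 0.39452381 bbl ≈ 0.3945 bbl (4 s.f.).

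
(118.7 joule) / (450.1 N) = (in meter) 0.2637. Check: 118.7 joule = 118.7 J. 450.1 N is already in N. Combine: 118.7 J / 450.1 N = 0.26371917 m. 0.26371917 m = 0.26371917 meter ≈ 0.2637 meter (4 s.f.).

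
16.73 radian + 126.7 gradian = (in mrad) 1.872e+04. Check: 16.73 radian = 16.73 rad. 1 gradian = 0.015707963 rad, so 126.7 gradian = 126.7 * 0.015707963 = 1.9901989 rad. Sum: 16.73 + 1.9901989 = 18.720199 rad. 1 mrad = 0.001 rad, so 18.720199 rad = 18.720199 / 0.001 = 18720.199 mrad ≈ 1.872e+04 mrad (4 s.f.).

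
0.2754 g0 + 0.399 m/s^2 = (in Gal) 310. Check: 1 g0 = 9.80665 m/s^2, so 0.2754 g0 = 0.2754 * 9.80665 = 2.7007514 m/s^2. 0.399 m/s^2 is already in m/s^2. Sum: 2.7007514 + 0.399 = 3.0997514 m/s^2. 1 Gal = 0.01 m/s^2, so 3.0997514 m/s^2 = 3.0997514 / 0.01 = 309.97514 Gal ≈ 310 Gal (4 s.f.).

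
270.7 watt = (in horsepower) 0.363. Check: 270.7 watt = 270.7 W. 1 horsepower = 745.69987 W, so 270.7 W = 270.7 / 745.69987 = 0.36301468 horsepower ≈ 0.363 horsepower (4 s.f.).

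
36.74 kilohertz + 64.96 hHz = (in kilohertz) 43.24. Check: 1 kilohertz = 1000 Hz, so 36.74 kilohertz = 36.74 * 1000 = 36740 Hz. 1 hHz = 100 Hz, so 64.96 hHz = 64.96 * 100 = 6496 Hz. Sum: 36740 + 6496 = 43236 Hz. 1 kilohertz = 1000 Hz, so 43236 Hz = 43236 / 1000 = 43.236 kilohertz ≈ 43.24 kilohertz (4 s.f.).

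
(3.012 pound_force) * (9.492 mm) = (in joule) 0.1272. Check: 1 pound_force = 4.4482216 N, so 3.012 pound_force = 3.012 * 4.4482216 = 13.398044 N. 1 mm = 0.001 m, so 9.492 mm = 9.492 * 0.001 = 0.009492 m. Combine: 13.398044 N * 0.009492 m = 0.12717423 J. 0.12717423 J = 0.12717423 joule ≈ 0.1272 joule (4 s.f.).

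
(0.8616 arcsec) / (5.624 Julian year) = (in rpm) 1 arcsec = 4.8481368e-06 rad, so 0.8616 arcsec = 0.8616 * 4.8481368e-06 = 4.1771547e-06 rad. 1 Julian year = 31557600 s, so 5.624 Julian year = 5.624 * 31557600 = 1.7747994e+08 s. Combine: 4.1771547e-06 rad / 1.7747994e+08 s = 2.3535925e-14 rad/s. 1 rpm = 0.10471976 rad/s, so 2.3535925e-14 rad/s = 2.3535925e-14 / 0.10471976 = 2.2475153e-13 rpm ≈ 2.248e-13 rpm (4 s.f.). Final answer: 2.248e-13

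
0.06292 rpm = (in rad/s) 0.006589. Check: 1 rpm = 0.10471976 rad/s, so 0.06292 rpm = 0.06292 * 0.10471976 = 0.006588967 rad/s. Result: 0.006588967 rad/s ≈ 0.006589 rad/s (4 s.f.).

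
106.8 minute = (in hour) 1.78. Check: 1 minute = 60 s, so 106.8 minute = 106.8 * 60 = 6408 s. 1 hour = 3600 s, so 6408 s = 6408 / 3600 = 1.78 hour.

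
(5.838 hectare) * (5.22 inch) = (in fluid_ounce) 2.617e+08. Check: 1 hectare = 10000 m^2, so 5.838 hectare = 5.838 * 10000 = 58380 m^2. 1 inch = 0.0254 m, so 5.22 inch = 5.22 * 0.0254 = 0.132588 m. Combine: 58380 m^2 * 0.132588 m = 7740.4874 m^3. 1 fluid_ounce = 2.957353e-05 m^3, so 7740.4874 m^3 = 7740.4874 / 2.957353e-05 = 2.6173702e+08 fluid_ounce ≈ 2.617e+08 fluid_ounce (4 s.f.).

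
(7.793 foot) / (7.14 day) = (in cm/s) 0.000385. Check: 1 foot = 0.3048 m, so 7.793 foot = 7.793 * 0.3048 = 2.3753064 m. 1 day = 86400 s, so 7.14 day = 7.14 * 86400 = 616896 s. Combine: 2.3753064 m / 616896 s = 3.8504163e-06 m/s. 1 cm/s = 0.01 m/s, so 3.8504163e-06 m/s = 3.8504163e-06 / 0.01 = 0.00038504163 cm/s ≈ 0.000385 cm/s (4 s.f.).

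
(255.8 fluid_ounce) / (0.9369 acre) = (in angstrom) 1 fluid_ounce = 2.957353e-05 m^3, so 255.8 fluid_ounce = 255.8 * 2.957353e-05 = 0.0075649089 m^3. 1 acre = 4046.8564 m^2, so 0.9369 acre = 0.9369 * 4046.8564 = 3791.4998 m^2. Combine: 0.0075649089 m^3 / 3791.4998 m^2 = 1.9952286e-06 m. 1 angstrom = 1e-10 m, so 1.9952286e-06 m = 1.9952286e-06 / 1e-10 = 19952.286 angstrom ≈ 1.995e+04 angstrom (4 s.f.). Final answer: 1.995e+04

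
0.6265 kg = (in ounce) 22.1. Check: 1 ounce = 0.028349523 kg, so 0.6265 kg = 0.6265 / 0.028349523 = 22.099137 ounce ≈ 22.1 ounce (4 s.f.).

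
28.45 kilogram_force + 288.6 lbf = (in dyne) 1.563e+08. Check: 1 kilogram_force = 9.80665 N, so 28.45 kilogram_force = 28.45 * 9.80665 = 278.99919 N. 1 lbf = 4.4482216 N, so 288.6 lbf = 288.6 * 4.4482216 = 1283.7568 N. Sum: 278.99919 + 1283.7568 = 1562.756 N. 1 dyne = 1e-05 N, so 1562.756 N = 1562.756 / 1e-05 = 1.562756e+08 dyne ≈ 1.563e+08 dyne (4 s.f.).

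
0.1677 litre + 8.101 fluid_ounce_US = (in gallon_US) 1 litre = 0.001 m^3, so 0.1677 litre = 0.1677 * 0.001 = 0.0001677 m^3. 1 fluid_ounce_US = 2.957353e-05 m^3, so 8.101 fluid_ounce_US = 8.101 * 2.957353e-05 = 0.00023957516 m^3. Sum: 0.0001677 + 0.00023957516 = 0.00040727516 m^3. 1 gallon_US = 0.0037854118 m^3, so 0.00040727516 m^3 = 0.00040727516 / 0.0037854118 = 0.10759072 gallon_US ≈ 0.1076 gallon_US (4 s.f.). Final answer: 0.1076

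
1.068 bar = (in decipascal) 1.068e+06. Check: 1 bar = 100000 Pa, so 1.068 bar = 1.068 * 100000 = 106800 Pa. 1 decipascal = 0.1 Pa, so 106800 Pa = 106800 / 0.1 = 1068000 decipascal ≈ 1.068e+06 decipascal (4 s.f.).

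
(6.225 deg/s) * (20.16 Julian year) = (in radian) 1 deg/s = 0.017453293 rad/s, so 6.225 deg/s = 6.225 * 0.017453293 = 0.10864675 rad/s. 1 Julian year = 31557600 s, so 20.16 Julian year = 20.16 * 31557600 = 6.3620122e+08 s. Combine: 0.10864675 rad/s * 6.3620122e+08 s = 69121192 rad. 69121192 rad = 69121192 radian ≈ 6.912e+07 radian (4 s.f.). Final answer: 6.912e+07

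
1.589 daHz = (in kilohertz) 1 daHz = 10 Hz, so 1.589 daHz = 1.589 * 10 = 15.89 Hz. 1 kilohertz = 1000 Hz, so 15.89 Hz = 15.89 / 1000 = 0.01589 kilohertz. Final answer: 0.01589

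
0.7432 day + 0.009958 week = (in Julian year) 1 day = 86400 s, so 0.7432 day = 0.7432 * 86400 = 64212.48 s. 1 week = 604800 s, so 0.009958 week = 0.009958 * 604800 = 6022.5984 s. Sum: 64212.48 + 6022.5984 = 70235.078 s. 1 Julian year = 31557600 s, so 70235.078 s = 70235.078 / 31557600 = 0.0022256153 Julian year ≈ 0.002226 Julian year (4 s.f.). Final answer: 0.002226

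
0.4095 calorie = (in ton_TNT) 4.095e-10. Check: 1 calorie = 4.184 J, so 0.4095 calorie = 0.4095 * 4.184 = 1.713348 J. 1 ton_TNT = 4.184e+09 J, so 1.713348 J = 1.713348 / 4.184e+09 = 4.095e-10 ton_TNT.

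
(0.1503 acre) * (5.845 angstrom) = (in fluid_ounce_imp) 1 acre = 4046.8564 m^2, so 0.1503 acre = 0.1503 * 4046.8564 = 608.24252 m^2. 1 angstrom = 1e-10 m, so 5.845 angstrom = 5.845 * 1e-10 = 5.845e-10 m. Combine: 608.24252 m^2 * 5.845e-10 m = 3.5551775e-07 m^3. 1 fluid_ounce_imp = 2.8413063e-05 m^3, so 3.5551775e-07 m^3 = 3.5551775e-07 / 2.8413063e-05 = 0.012512476 fluid_ounce_imp ≈ 0.01251 fluid_ounce_imp (4 s.f.). Final answer: 0.01251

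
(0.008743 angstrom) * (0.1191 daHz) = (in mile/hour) 1 angstrom = 1e-10 m, so 0.008743 angstrom = 0.008743 * 1e-10 = 8.743e-13 m. 1 daHz = 10 Hz, so 0.1191 daHz = 0.1191 * 10 = 1.191 Hz. Combine: 8.743e-13 m * 1.191 Hz = 1.0412913e-12 m/s. 1 mile/hour = 0.44704 m/s, so 1.0412913e-12 m/s = 1.0412913e-12 / 0.44704 = 2.3293023e-12 mile/hour ≈ 2.329e-12 mile/hour (4 s.f.). Final answer: 2.329e-12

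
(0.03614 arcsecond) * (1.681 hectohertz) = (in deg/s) 0.001688. Check: 1 arcsecond = 4.8481368e-06 rad, so 0.03614 arcsecond = 0.03614 * 4.8481368e-06 = 1.7521166e-07 rad. 1 hectohertz = 100 Hz, so 1.681 hectohertz = 1.681 * 100 = 168.1 Hz. Combine: 1.7521166e-07 rad * 168.1 Hz = 2.9453081e-05 rad/s. 1 deg/s = 0.017453293 rad/s, so 2.9453081e-05 rad/s = 2.9453081e-05 / 0.017453293 = 0.0016875372 deg/s ≈ 0.001688 deg/s (4 s.f.).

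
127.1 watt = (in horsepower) 0.1704. Check: 127.1 watt = 127.1 W. 1 horsepower = 745.69987 W, so 127.1 W = 127.1 / 745.69987 = 0.17044391 horsepower ≈ 0.1704 horsepower (4 s.f.).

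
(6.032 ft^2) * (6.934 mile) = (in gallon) 1 ft^2 = 0.09290304 m^2, so 6.032 ft^2 = 6.032 * 0.09290304 = 0.56039114 m^2. 1 mile = 1609.344 m, so 6.934 mile = 6.934 * 1609.344 = 11159.191 m. Combine: 0.56039114 m^2 * 11159.191 m = 6253.5119 m^3. 1 gallon = 0.0037854118 m^3, so 6253.5119 m^3 = 6253.5119 / 0.0037854118 = 1652003.1 gallon ≈ 1.652e+06 gallon (4 s.f.). Final answer: 1.652e+06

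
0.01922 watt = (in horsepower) 0.01922 watt = 0.01922 W. 1 horsepower = 745.69987 W, so 0.01922 W = 0.01922 / 745.69987 = 2.5774445e-05 horsepower ≈ 2.577e-05 horsepower (4 s.f.). Final answer: 2.577e-05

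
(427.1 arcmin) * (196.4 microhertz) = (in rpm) 0.000233. Check: 1 arcmin = 0.00029088821 rad, so 427.1 arcmin = 427.1 * 0.00029088821 = 0.12423835 rad. 1 microhertz = 1e-06 Hz, so 196.4 microhertz = 196.4 * 1e-06 = 0.0001964 Hz. Combine: 0.12423835 rad * 0.0001964 Hz = 2.4400413e-05 rad/s. 1 rpm = 0.10471976 rad/s, so 2.4400413e-05 rad/s = 2.4400413e-05 / 0.10471976 = 0.00023300678 rpm ≈ 0.000233 rpm (4 s.f.).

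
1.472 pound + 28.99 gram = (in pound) 1 pound = 0.45359237 kg, so 1.472 pound = 1.472 * 0.45359237 = 0.66768797 kg. 1 gram = 0.001 kg, so 28.99 gram = 28.99 * 0.001 = 0.02899 kg. Sum: 0.66768797 + 0.02899 = 0.69667797 kg. 1 pound = 0.45359237 kg, so 0.69667797 kg = 0.69667797 / 0.45359237 = 1.535912 pound ≈ 1.536 pound (4 s.f.). Final answer: 1.536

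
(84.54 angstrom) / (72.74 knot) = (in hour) 6.275e-14. Check: 1 angstrom = 1e-10 m, so 84.54 angstrom = 84.54 * 1e-10 = 8.454e-09 m. 1 knot = 0.51444444 m/s, so 72.74 knot = 72.74 * 0.51444444 = 37.420689 m/s. Combine: 8.454e-09 m / 37.420689 m/s = 2.2591781e-10 s. 1 hour = 3600 s, so 2.2591781e-10 s = 2.2591781e-10 / 3600 = 6.2754947e-14 hour ≈ 6.275e-14 hour (4 s.f.).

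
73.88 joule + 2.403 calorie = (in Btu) 73.88 joule = 73.88 J. 1 calorie = 4.184 J, so 2.403 calorie = 2.403 * 4.184 = 10.054152 J. Sum: 73.88 + 10.054152 = 83.934152 J. 1 Btu = 1055.0559 J, so 83.934152 J = 83.934152 / 1055.0559 = 0.079554226 Btu ≈ 0.07955 Btu (4 s.f.). Final answer: 0.07955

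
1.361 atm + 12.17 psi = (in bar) 2.218. Check: 1 atm = 101325 Pa, so 1.361 atm = 1.361 * 101325 = 137903.33 Pa. 1 psi = 6894.7573 Pa, so 12.17 psi = 12.17 * 6894.7573 = 83909.196 Pa. Sum: 137903.33 + 83909.196 = 221812.52 Pa. 1 bar = 100000 Pa, so 221812.52 Pa = 221812.52 / 100000 = 2.2181252 bar ≈ 2.218 bar (4 s.f.).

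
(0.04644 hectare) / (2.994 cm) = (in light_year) 1 hectare = 10000 m^2, so 0.04644 hectare = 0.04644 * 10000 = 464.4 m^2. 1 cm = 0.01 m, so 2.994 cm = 2.994 * 0.01 = 0.02994 m. Combine: 464.4 m^2 / 0.02994 m = 15511.022 m. 1 light_year = 9.4607305e+15 m, so 15511.022 m = 15511.022 / 9.4607305e+15 = 1.6395163e-12 light_year ≈ 1.64e-12 light_year (4 s.f.). Final answer: 1.64e-12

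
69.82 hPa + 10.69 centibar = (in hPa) 176.7. Check: 1 hPa = 100 Pa, so 69.82 hPa = 69.82 * 100 = 6982 Pa. 1 centibar = 1000 Pa, so 10.69 centibar = 10.69 * 1000 = 10690 Pa. Sum: 6982 + 10690 = 17672 Pa. 1 hPa = 100 Pa, so 17672 Pa = 17672 / 100 = 176.72 hPa ≈ 176.7 hPa (4 s.f.).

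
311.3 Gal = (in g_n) 0.3174. Check: 1 Gal = 0.01 m/s^2, so 311.3 Gal = 311.3 * 0.01 = 3.113 m/s^2. 1 g_n = 9.80665 m/s^2, so 3.113 m/s^2 = 3.113 / 9.80665 = 0.31743766 g_n ≈ 0.3174 g_n (4 s.f.).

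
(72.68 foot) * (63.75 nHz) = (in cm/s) 1 foot = 0.3048 m, so 72.68 foot = 72.68 * 0.3048 = 22.152864 m. 1 nHz = 1e-09 Hz, so 63.75 nHz = 63.75 * 1e-09 = 6.375e-08 Hz. Combine: 22.152864 m * 6.375e-08 Hz = 1.4122451e-06 m/s. 1 cm/s = 0.01 m/s, so 1.4122451e-06 m/s = 1.4122451e-06 / 0.01 = 0.00014122451 cm/s ≈ 0.0001412 cm/s (4 s.f.). Final answer: 0.0001412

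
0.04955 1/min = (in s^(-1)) 0.0008258. Check: 1 1/min = 0.016666667 Hz, so 0.04955 1/min = 0.04955 * 0.016666667 = 0.00082583333 Hz. 0.00082583333 Hz = 0.00082583333 s^(-1) ≈ 0.0008258 s^(-1) (4 s.f.).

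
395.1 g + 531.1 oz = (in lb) 34.06. Check: 1 g = 0.001 kg, so 395.1 g = 395.1 * 0.001 = 0.3951 kg. 1 oz = 0.028349523 kg, so 531.1 oz = 531.1 * 0.028349523 = 15.056432 kg. Sum: 0.3951 + 15.056432 = 15.451532 kg. 1 lb = 0.45359237 kg, so 15.451532 kg = 15.451532 / 0.45359237 = 34.064796 lb ≈ 34.06 lb (4 s.f.).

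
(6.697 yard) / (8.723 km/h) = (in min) 0.04212. Check: 1 yard = 0.9144 m, so 6.697 yard = 6.697 * 0.9144 = 6.1237368 m. 1 km/h = 0.27777778 m/s, so 8.723 km/h = 8.723 * 0.27777778 = 2.4230556 m/s. Combine: 6.1237368 m / 2.4230556 m/s = 2.5272787 s. 1 min = 60 s, so 2.5272787 s = 2.5272787 / 60 = 0.042121312 min ≈ 0.04212 min (4 s.f.).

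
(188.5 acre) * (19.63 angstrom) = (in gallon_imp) 0.3294. Check: 1 acre = 4046.8564 m^2, so 188.5 acre = 188.5 * 4046.8564 = 762832.44 m^2. 1 angstrom = 1e-10 m, so 19.63 angstrom = 19.63 * 1e-10 = 1.963e-09 m. Combine: 762832.44 m^2 * 1.963e-09 m = 0.0014974401 m^3. 1 gallon_imp = 0.00454609 m^3, so 0.0014974401 m^3 = 0.0014974401 / 0.00454609 = 0.32939077 gallon_imp ≈ 0.3294 gallon_imp (4 s.f.).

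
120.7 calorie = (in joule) 1 calorie = 4.184 J, so 120.7 calorie = 120.7 * 4.184 = 505.0088 J. 505.0088 J = 505.0088 joule ≈ 505 joule (4 s.f.). Final answer: 505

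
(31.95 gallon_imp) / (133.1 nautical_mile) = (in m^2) 5.892e-07. Check: 1 gallon_imp = 0.00454609 m^3, so 31.95 gallon_imp = 31.95 * 0.00454609 = 0.14524758 m^3. 1 nautical_mile = 1852 m, so 133.1 nautical_mile = 133.1 * 1852 = 246501.2 m. Combine: 0.14524758 m^3 / 246501.2 m = 5.8923679e-07 m^2. Result: 5.8923679e-07 m^2 ≈ 5.892e-07 m^2 (4 s.f.).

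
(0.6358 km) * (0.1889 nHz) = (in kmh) 4.324e-07. Check: 1 km = 1000 m, so 0.6358 km = 0.6358 * 1000 = 635.8 m. 1 nHz = 1e-09 Hz, so 0.1889 nHz = 0.1889 * 1e-09 = 1.889e-10 Hz. Combine: 635.8 m * 1.889e-10 Hz = 1.2010262e-07 m/s. 1 kmh = 0.27777778 m/s, so 1.2010262e-07 m/s = 1.2010262e-07 / 0.27777778 = 4.3236943e-07 kmh ≈ 4.324e-07 kmh (4 s.f.).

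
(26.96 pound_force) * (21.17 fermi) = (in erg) 2.539e-05. Check: 1 pound_force = 4.4482216 N, so 26.96 pound_force = 26.96 * 4.4482216 = 119.92405 N. 1 fermi = 1e-15 m, so 21.17 fermi = 21.17 * 1e-15 = 2.117e-14 m. Combine: 119.92405 N * 2.117e-14 m = 2.5387922e-12 J. 1 erg = 1e-07 J, so 2.5387922e-12 J = 2.5387922e-12 / 1e-07 = 2.5387922e-05 erg ≈ 2.539e-05 erg (4 s.f.).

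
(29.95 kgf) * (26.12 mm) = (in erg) 7.672e+07. Check: 1 kgf = 9.80665 N, so 29.95 kgf = 29.95 * 9.80665 = 293.70917 N. 1 mm = 0.001 m, so 26.12 mm = 26.12 * 0.001 = 0.02612 m. Combine: 293.70917 N * 0.02612 m = 7.6716835 J. 1 erg = 1e-07 J, so 7.6716835 J = 7.6716835 / 1e-07 = 76716835 erg ≈ 7.672e+07 erg (4 s.f.).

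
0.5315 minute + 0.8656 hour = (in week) 1 minute = 60 s, so 0.5315 minute = 0.5315 * 60 = 31.89 s. 1 hour = 3600 s, so 0.8656 hour = 0.8656 * 3600 = 3116.16 s. Sum: 31.89 + 3116.16 = 3148.05 s. 1 week = 604800 s, so 3148.05 s = 3148.05 / 604800 = 0.0052051091 week ≈ 0.005205 week (4 s.f.). Final answer: 0.005205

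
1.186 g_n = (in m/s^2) 11.63. Check: 1 g_n = 9.80665 m/s^2, so 1.186 g_n = 1.186 * 9.80665 = 11.630687 m/s^2. Result: 11.630687 m/s^2 ≈ 11.63 m/s^2 (4 s.f.).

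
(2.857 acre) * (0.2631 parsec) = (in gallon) 1 acre = 4046.8564 m^2, so 2.857 acre = 2.857 * 4046.8564 = 11561.869 m^2. 1 parsec = 3.0856776e+16 m, so 0.2631 parsec = 0.2631 * 3.0856776e+16 = 8.1184177e+15 m. Combine: 11561.869 m^2 * 8.1184177e+15 m = 9.386408e+19 m^3. 1 gallon = 0.0037854118 m^3, so 9.386408e+19 m^3 = 9.386408e+19 / 0.0037854118 = 2.4796267e+22 gallon ≈ 2.48e+22 gallon (4 s.f.). Final answer: 2.48e+22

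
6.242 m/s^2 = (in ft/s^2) 1 ft/s^2 = 0.3048 m/s^2, so 6.242 m/s^2 = 6.242 / 0.3048 = 20.479003 ft/s^2 ≈ 20.48 ft/s^2 (4 s.f.). Final answer: 20.48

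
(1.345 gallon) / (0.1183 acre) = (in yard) 1 gallon = 0.0037854118 m^3, so 1.345 gallon = 1.345 * 0.0037854118 = 0.0050913788 m^3. 1 acre = 4046.8564 m^2, so 0.1183 acre = 0.1183 * 4046.8564 = 478.74311 m^2. Combine: 0.0050913788 m^3 / 478.74311 m^2 = 1.0634887e-05 m. 1 yard = 0.9144 m, so 1.0634887e-05 m = 1.0634887e-05 / 0.9144 = 1.1630454e-05 yard ≈ 1.163e-05 yard (4 s.f.). Final answer: 1.163e-05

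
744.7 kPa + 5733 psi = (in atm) 1 kPa = 1000 Pa, so 744.7 kPa = 744.7 * 1000 = 744700 Pa. 1 psi = 6894.7573 Pa, so 5733 psi = 5733 * 6894.7573 = 39527644 Pa. Sum: 744700 + 39527644 = 40272344 Pa. 1 atm = 101325 Pa, so 40272344 Pa = 40272344 / 101325 = 397.45713 atm ≈ 397.5 atm (4 s.f.). Final answer: 397.5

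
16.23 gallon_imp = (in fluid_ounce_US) 2495. Check: 1 gallon_imp = 0.00454609 m^3, so 16.23 gallon_imp = 16.23 * 0.00454609 = 0.073783041 m^3. 1 fluid_ounce_US = 2.957353e-05 m^3, so 0.073783041 m^3 = 0.073783041 / 2.957353e-05 = 2494.9014 fluid_ounce_US ≈ 2495 fluid_ounce_US (4 s.f.).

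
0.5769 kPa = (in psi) 1 kPa = 1000 Pa, so 0.5769 kPa = 0.5769 * 1000 = 576.9 Pa. 1 psi = 6894.7573 Pa, so 576.9 Pa = 576.9 / 6894.7573 = 0.083672271 psi ≈ 0.08367 psi (4 s.f.). Final answer: 0.08367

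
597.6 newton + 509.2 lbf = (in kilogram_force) 597.6 newton = 597.6 N. 1 lbf = 4.4482216 N, so 509.2 lbf = 509.2 * 4.4482216 = 2265.0344 N. Sum: 597.6 + 2265.0344 = 2862.6344 N. 1 kilogram_force = 9.80665 N, so 2862.6344 N = 2862.6344 / 9.80665 = 291.90748 kilogram_force ≈ 291.9 kilogram_force (4 s.f.). Final answer: 291.9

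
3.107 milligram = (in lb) 1 milligram = 1e-06 kg, so 3.107 milligram = 3.107 * 1e-06 = 3.107e-06 kg. 1 lb = 0.45359237 kg, so 3.107e-06 kg = 3.107e-06 / 0.45359237 = 6.8497625e-06 lb ≈ 6.85e-06 lb (4 s.f.). Final answer: 6.85e-06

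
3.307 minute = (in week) 1 minute = 60 s, so 3.307 minute = 3.307 * 60 = 198.42 s. 1 week = 604800 s, so 198.42 s = 198.42 / 604800 = 0.0003280754 week ≈ 0.0003281 week (4 s.f.). Final answer: 0.0003281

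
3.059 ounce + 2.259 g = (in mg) 1 ounce = 0.028349523 kg, so 3.059 ounce = 3.059 * 0.028349523 = 0.086721191 kg. 1 g = 0.001 kg, so 2.259 g = 2.259 * 0.001 = 0.002259 kg. Sum: 0.086721191 + 0.002259 = 0.088980191 kg. 1 mg = 1e-06 kg, so 0.088980191 kg = 0.088980191 / 1e-06 = 88980.191 mg ≈ 8.898e+04 mg (4 s.f.). Final answer: 8.898e+04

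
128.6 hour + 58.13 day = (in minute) 1 hour = 3600 s, so 128.6 hour = 128.6 * 3600 = 462960 s. 1 day = 86400 s, so 58.13 day = 58.13 * 86400 = 5022432 s. Sum: 462960 + 5022432 = 5485392 s. 1 minute = 60 s, so 5485392 s = 5485392 / 60 = 91423.2 minute ≈ 9.142e+04 minute (4 s.f.). Final answer: 9.142e+04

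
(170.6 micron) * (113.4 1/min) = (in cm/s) 1 micron = 1e-06 m, so 170.6 micron = 170.6 * 1e-06 = 0.0001706 m. 1 1/min = 0.016666667 Hz, so 113.4 1/min = 113.4 * 0.016666667 = 1.89 Hz. Combine: 0.0001706 m * 1.89 Hz = 0.000322434 m/s. 1 cm/s = 0.01 m/s, so 0.000322434 m/s = 0.000322434 / 0.01 = 0.0322434 cm/s ≈ 0.03224 cm/s (4 s.f.). Final answer: 0.03224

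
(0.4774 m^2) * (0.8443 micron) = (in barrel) 2.535e-06. Check: 0.4774 m^2 is already in m^2. 1 micron = 1e-06 m, so 0.8443 micron = 0.8443 * 1e-06 = 8.443e-07 m. Combine: 0.4774 m^2 * 8.443e-07 m = 4.0306882e-07 m^3. 1 barrel = 0.15898729 m^3, so 4.0306882e-07 m^3 = 4.0306882e-07 / 0.15898729 = 2.5352266e-06 barrel ≈ 2.535e-06 barrel (4 s.f.).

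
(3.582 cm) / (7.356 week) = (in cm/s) 1 cm = 0.01 m, so 3.582 cm = 3.582 * 0.01 = 0.03582 m. 1 week = 604800 s, so 7.356 week = 7.356 * 604800 = 4448908.8 s. Combine: 0.03582 m / 4448908.8 s = 8.0514125e-09 m/s. 1 cm/s = 0.01 m/s, so 8.0514125e-09 m/s = 8.0514125e-09 / 0.01 = 8.0514125e-07 cm/s ≈ 8.051e-07 cm/s (4 s.f.). Final answer: 8.051e-07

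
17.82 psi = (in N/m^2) 1.229e+05. Check: 1 psi = 6894.7573 Pa, so 17.82 psi = 17.82 * 6894.7573 = 122864.57 Pa. 122864.57 Pa = 122864.57 N/m^2 ≈ 1.229e+05 N/m^2 (4 s.f.).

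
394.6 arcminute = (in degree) 6.577. Check: 1 arcminute = 0.00029088821 rad, so 394.6 arcminute = 394.6 * 0.00029088821 = 0.11478449 rad. 1 degree = 0.017453293 rad, so 0.11478449 rad = 0.11478449 / 0.017453293 = 6.5766667 degree ≈ 6.577 degree (4 s.f.).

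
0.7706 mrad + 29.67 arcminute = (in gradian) 1 mrad = 0.001 rad, so 0.7706 mrad = 0.7706 * 0.001 = 0.0007706 rad. 1 arcminute = 0.00029088821 rad, so 29.67 arcminute = 29.67 * 0.00029088821 = 0.0086306532 rad. Sum: 0.0007706 + 0.0086306532 = 0.0094012532 rad. 1 gradian = 0.015707963 rad, so 0.0094012532 rad = 0.0094012532 / 0.015707963 = 0.59850236 gradian ≈ 0.5985 gradian (4 s.f.). Final answer: 0.5985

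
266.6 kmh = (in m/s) 1 kmh = 0.27777778 m/s, so 266.6 kmh = 266.6 * 0.27777778 = 74.055556 m/s. Result: 74.055556 m/s ≈ 74.06 m/s (4 s.f.). Final answer: 74.06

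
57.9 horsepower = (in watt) 4.318e+04. Check: 1 horsepower = 745.69987 W, so 57.9 horsepower = 57.9 * 745.69987 = 43176.023 W. 43176.023 W = 43176.023 watt ≈ 4.318e+04 watt (4 s.f.).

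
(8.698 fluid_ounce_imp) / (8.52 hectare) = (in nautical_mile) 1 fluid_ounce_imp = 2.8413063e-05 m^3, so 8.698 fluid_ounce_imp = 8.698 * 2.8413063e-05 = 0.00024713682 m^3. 1 hectare = 10000 m^2, so 8.52 hectare = 8.52 * 10000 = 85200 m^2. Combine: 0.00024713682 m^3 / 85200 m^2 = 2.9006669e-09 m. 1 nautical_mile = 1852 m, so 2.9006669e-09 m = 2.9006669e-09 / 1852 = 1.5662348e-12 nautical_mile ≈ 1.566e-12 nautical_mile (4 s.f.). Final answer: 1.566e-12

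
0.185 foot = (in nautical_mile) 3.045e-05. Check: 1 foot = 0.3048 m, so 0.185 foot = 0.185 * 0.3048 = 0.056388 m. 1 nautical_mile = 1852 m, so 0.056388 m = 0.056388 / 1852 = 3.0447084e-05 nautical_mile ≈ 3.045e-05 nautical_mile (4 s.f.).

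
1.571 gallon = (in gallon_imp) 1 gallon = 0.0037854118 m^3, so 1.571 gallon = 1.571 * 0.0037854118 = 0.0059468819 m^3. 1 gallon_imp = 0.00454609 m^3, so 0.0059468819 m^3 = 0.0059468819 / 0.00454609 = 1.3081311 gallon_imp ≈ 1.308 gallon_imp (4 s.f.). Final answer: 1.308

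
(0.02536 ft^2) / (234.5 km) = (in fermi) 1 ft^2 = 0.09290304 m^2, so 0.02536 ft^2 = 0.02536 * 0.09290304 = 0.0023560211 m^2. 1 km = 1000 m, so 234.5 km = 234.5 * 1000 = 234500 m. Combine: 0.0023560211 m^2 / 234500 m = 1.0046998e-08 m. 1 fermi = 1e-15 m, so 1.0046998e-08 m = 1.0046998e-08 / 1e-15 = 10046998 fermi ≈ 1.005e+07 fermi (4 s.f.). Final answer: 1.005e+07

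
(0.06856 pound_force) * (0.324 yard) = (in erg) 1 pound_force = 4.4482216 N, so 0.06856 pound_force = 0.06856 * 4.4482216 = 0.30497007 N. 1 yard = 0.9144 m, so 0.324 yard = 0.324 * 0.9144 = 0.2962656 m. Combine: 0.30497007 N * 0.2962656 m = 0.090352142 J. 1 erg = 1e-07 J, so 0.090352142 J = 0.090352142 / 1e-07 = 903521.42 erg ≈ 9.035e+05 erg (4 s.f.). Final answer: 9.035e+05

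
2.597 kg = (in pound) 5.725. Check: 1 pound = 0.45359237 kg, so 2.597 kg = 2.597 / 0.45359237 = 5.7254049 pound ≈ 5.725 pound (4 s.f.).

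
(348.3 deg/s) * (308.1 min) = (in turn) 1.789e+04. Check: 1 deg/s = 0.017453293 rad/s, so 348.3 deg/s = 348.3 * 0.017453293 = 6.0789818 rad/s. 1 min = 60 s, so 308.1 min = 308.1 * 60 = 18486 s. Combine: 6.0789818 rad/s * 18486 s = 112376.06 rad. 1 turn = 6.2831853 rad, so 112376.06 rad = 112376.06 / 6.2831853 = 17885.205 turn ≈ 1.789e+04 turn (4 s.f.).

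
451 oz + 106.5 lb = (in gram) 6.109e+04. Check: 1 oz = 0.028349523 kg, so 451 oz = 451 * 0.028349523 = 12.785635 kg. 1 lb = 0.45359237 kg, so 106.5 lb = 106.5 * 0.45359237 = 48.307587 kg. Sum: 12.785635 + 48.307587 = 61.093222 kg. 1 gram = 0.001 kg, so 61.093222 kg = 61.093222 / 0.001 = 61093.222 gram ≈ 6.109e+04 gram (4 s.f.).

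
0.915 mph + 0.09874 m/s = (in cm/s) 1 mph = 0.44704 m/s, so 0.915 mph = 0.915 * 0.44704 = 0.4090416 m/s. 0.09874 m/s is already in m/s. Sum: 0.4090416 + 0.09874 = 0.5077816 m/s. 1 cm/s = 0.01 m/s, so 0.5077816 m/s = 0.5077816 / 0.01 = 50.77816 cm/s ≈ 50.78 cm/s (4 s.f.). Final answer: 50.78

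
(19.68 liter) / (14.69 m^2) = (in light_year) 1 liter = 0.001 m^3, so 19.68 liter = 19.68 * 0.001 = 0.01968 m^3. 14.69 m^2 is already in m^2. Combine: 0.01968 m^3 / 14.69 m^2 = 0.0013396869 m. 1 light_year = 9.4607305e+15 m, so 0.0013396869 m = 0.0013396869 / 9.4607305e+15 = 1.4160501e-19 light_year ≈ 1.416e-19 light_year (4 s.f.). Final answer: 1.416e-19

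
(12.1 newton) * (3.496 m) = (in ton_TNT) 12.1 newton = 12.1 N. 3.496 m is already in m. Combine: 12.1 N * 3.496 m = 42.3016 J. 1 ton_TNT = 4.184e+09 J, so 42.3016 J = 42.3016 / 4.184e+09 = 1.0110325e-08 ton_TNT ≈ 1.011e-08 ton_TNT (4 s.f.). Final answer: 1.011e-08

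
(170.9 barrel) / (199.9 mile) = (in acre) 1 barrel = 0.15898729 m^3, so 170.9 barrel = 170.9 * 0.15898729 = 27.170929 m^3. 1 mile = 1609.344 m, so 199.9 mile = 199.9 * 1609.344 = 321707.87 m. Combine: 27.170929 m^3 / 321707.87 m = 8.4458391e-05 m^2. 1 acre = 4046.8564 m^2, so 8.4458391e-05 m^2 = 8.4458391e-05 / 4046.8564 = 2.0870123e-08 acre ≈ 2.087e-08 acre (4 s.f.). Final answer: 2.087e-08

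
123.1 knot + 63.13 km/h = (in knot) 157.2. Check: 1 knot = 0.51444444 m/s, so 123.1 knot = 123.1 * 0.51444444 = 63.328111 m/s. 1 km/h = 0.27777778 m/s, so 63.13 km/h = 63.13 * 0.27777778 = 17.536111 m/s. Sum: 63.328111 + 17.536111 = 80.864222 m/s. 1 knot = 0.51444444 m/s, so 80.864222 m/s = 80.864222 / 0.51444444 = 157.18747 knot ≈ 157.2 knot (4 s.f.).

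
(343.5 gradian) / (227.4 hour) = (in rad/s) 1 gradian = 0.015707963 rad, so 343.5 gradian = 343.5 * 0.015707963 = 5.3956854 rad. 1 hour = 3600 s, so 227.4 hour = 227.4 * 3600 = 818640 s. Combine: 5.3956854 rad / 818640 s = 6.5910356e-06 rad/s. Result: 6.5910356e-06 rad/s ≈ 6.591e-06 rad/s (4 s.f.). Final answer: 6.591e-06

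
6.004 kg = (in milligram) 1 milligram = 1e-06 kg, so 6.004 kg = 6.004 / 1e-06 = 6004000 milligram ≈ 6.004e+06 milligram (4 s.f.). Final answer: 6.004e+06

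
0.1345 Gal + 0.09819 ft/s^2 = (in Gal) 3.127. Check: 1 Gal = 0.01 m/s^2, so 0.1345 Gal = 0.1345 * 0.01 = 0.001345 m/s^2. 1 ft/s^2 = 0.3048 m/s^2, so 0.09819 ft/s^2 = 0.09819 * 0.3048 = 0.029928312 m/s^2. Sum: 0.001345 + 0.029928312 = 0.031273312 m/s^2. 1 Gal = 0.01 m/s^2, so 0.031273312 m/s^2 = 0.031273312 / 0.01 = 3.1273312 Gal ≈ 3.127 Gal (4 s.f.).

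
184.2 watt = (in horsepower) 184.2 watt = 184.2 W. 1 horsepower = 745.69987 W, so 184.2 W = 184.2 / 745.69987 = 0.24701627 horsepower ≈ 0.247 horsepower (4 s.f.). Final answer: 0.247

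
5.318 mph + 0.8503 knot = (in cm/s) 281.5. Check: 1 mph = 0.44704 m/s, so 5.318 mph = 5.318 * 0.44704 = 2.3773587 m/s. 1 knot = 0.51444444 m/s, so 0.8503 knot = 0.8503 * 0.51444444 = 0.43743211 m/s. Sum: 2.3773587 + 0.43743211 = 2.8147908 m/s. 1 cm/s = 0.01 m/s, so 2.8147908 m/s = 2.8147908 / 0.01 = 281.47908 cm/s ≈ 281.5 cm/s (4 s.f.).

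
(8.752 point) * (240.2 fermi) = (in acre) 1.833e-19. Check: 1 point = 0.00035277778 m, so 8.752 point = 8.752 * 0.00035277778 = 0.0030875111 m. 1 fermi = 1e-15 m, so 240.2 fermi = 240.2 * 1e-15 = 2.402e-13 m. Combine: 0.0030875111 m * 2.402e-13 m = 7.4162017e-16 m^2. 1 acre = 4046.8564 m^2, so 7.4162017e-16 m^2 = 7.4162017e-16 / 4046.8564 = 1.8325833e-19 acre ≈ 1.833e-19 acre (4 s.f.).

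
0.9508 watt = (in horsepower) 0.001275. Check: 0.9508 watt = 0.9508 W. 1 horsepower = 745.69987 W, so 0.9508 W = 0.9508 / 745.69987 = 0.0012750438 horsepower ≈ 0.001275 horsepower (4 s.f.).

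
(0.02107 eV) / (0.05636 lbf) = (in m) 1.347e-20. Check: 1 eV = 1.6021766e-19 J, so 0.02107 eV = 0.02107 * 1.6021766e-19 = 3.3757862e-21 J. 1 lbf = 4.4482216 N, so 0.05636 lbf = 0.05636 * 4.4482216 = 0.25070177 N. Combine: 3.3757862e-21 J / 0.25070177 N = 1.3465346e-20 m. Result: 1.3465346e-20 m ≈ 1.347e-20 m (4 s.f.).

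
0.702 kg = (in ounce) 1 ounce = 0.028349523 kg, so 0.702 kg = 0.702 / 0.028349523 = 24.762321 ounce ≈ 24.76 ounce (4 s.f.). Final answer: 24.76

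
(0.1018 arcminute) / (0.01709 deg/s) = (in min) 1 arcminute = 0.00029088821 rad, so 0.1018 arcminute = 0.1018 * 0.00029088821 = 2.961242e-05 rad. 1 deg/s = 0.017453293 rad/s, so 0.01709 deg/s = 0.01709 * 0.017453293 = 0.00029827677 rad/s. Combine: 2.961242e-05 rad / 0.00029827677 rad/s = 0.09927833 s. 1 min = 60 s, so 0.09927833 s = 0.09927833 / 60 = 0.0016546388 min ≈ 0.001655 min (4 s.f.). Final answer: 0.001655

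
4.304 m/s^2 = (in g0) 1 g0 = 9.80665 m/s^2, so 4.304 m/s^2 = 4.304 / 9.80665 = 0.43888586 g0 ≈ 0.4389 g0 (4 s.f.). Final answer: 0.4389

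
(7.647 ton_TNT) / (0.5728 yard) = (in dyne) 6.109e+15. Check: 1 ton_TNT = 4.184e+09 J, so 7.647 ton_TNT = 7.647 * 4.184e+09 = 3.1995048e+10 J. 1 yard = 0.9144 m, so 0.5728 yard = 0.5728 * 0.9144 = 0.52376832 m. Combine: 3.1995048e+10 J / 0.52376832 m = 6.108626e+10 N. 1 dyne = 1e-05 N, so 6.108626e+10 N = 6.108626e+10 / 1e-05 = 6.108626e+15 dyne ≈ 6.109e+15 dyne (4 s.f.).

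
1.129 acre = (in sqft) 4.918e+04. Check: 1 acre = 4046.8564 m^2, so 1.129 acre = 1.129 * 4046.8564 = 4568.9009 m^2. 1 sqft = 0.09290304 m^2, so 4568.9009 m^2 = 4568.9009 / 0.09290304 = 49179.24 sqft ≈ 4.918e+04 sqft (4 s.f.).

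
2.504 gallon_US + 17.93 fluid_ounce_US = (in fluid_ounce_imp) 352.3. Check: 1 gallon_US = 0.0037854118 m^3, so 2.504 gallon_US = 2.504 * 0.0037854118 = 0.0094786711 m^3. 1 fluid_ounce_US = 2.957353e-05 m^3, so 17.93 fluid_ounce_US = 17.93 * 2.957353e-05 = 0.00053025339 m^3. Sum: 0.0094786711 + 0.00053025339 = 0.010008924 m^3. 1 fluid_ounce_imp = 2.8413063e-05 m^3, so 0.010008924 m^3 = 0.010008924 / 2.8413063e-05 = 352.2649 fluid_ounce_imp ≈ 352.3 fluid_ounce_imp (4 s.f.).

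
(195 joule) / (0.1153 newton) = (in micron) 195 joule = 195 J. 0.1153 newton = 0.1153 N. Combine: 195 J / 0.1153 N = 1691.2402 m. 1 micron = 1e-06 m, so 1691.2402 m = 1691.2402 / 1e-06 = 1.6912402e+09 micron ≈ 1.691e+09 micron (4 s.f.). Final answer: 1.691e+09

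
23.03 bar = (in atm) 1 bar = 100000 Pa, so 23.03 bar = 23.03 * 100000 = 2303000 Pa. 1 atm = 101325 Pa, so 2303000 Pa = 2303000 / 101325 = 22.728843 atm ≈ 22.73 atm (4 s.f.). Final answer: 22.73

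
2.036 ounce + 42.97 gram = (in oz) 3.552. Check: 1 ounce = 0.028349523 kg, so 2.036 ounce = 2.036 * 0.028349523 = 0.057719629 kg. 1 gram = 0.001 kg, so 42.97 gram = 42.97 * 0.001 = 0.04297 kg. Sum: 0.057719629 + 0.04297 = 0.10068963 kg. 1 oz = 0.028349523 kg, so 0.10068963 kg = 0.10068963 / 0.028349523 = 3.5517221 oz ≈ 3.552 oz (4 s.f.).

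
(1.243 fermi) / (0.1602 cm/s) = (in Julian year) 1 fermi = 1e-15 m, so 1.243 fermi = 1.243 * 1e-15 = 1.243e-15 m. 1 cm/s = 0.01 m/s, so 0.1602 cm/s = 0.1602 * 0.01 = 0.001602 m/s. Combine: 1.243e-15 m / 0.001602 m/s = 7.7590512e-13 s. 1 Julian year = 31557600 s, so 7.7590512e-13 s = 7.7590512e-13 / 31557600 = 2.458695e-20 Julian year ≈ 2.459e-20 Julian year (4 s.f.). Final answer: 2.459e-20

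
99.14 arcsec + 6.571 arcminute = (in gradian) 1 arcsec = 4.8481368e-06 rad, so 99.14 arcsec = 99.14 * 4.8481368e-06 = 0.00048064428 rad. 1 arcminute = 0.00029088821 rad, so 6.571 arcminute = 6.571 * 0.00029088821 = 0.0019114264 rad. Sum: 0.00048064428 + 0.0019114264 = 0.0023920707 rad. 1 gradian = 0.015707963 rad, so 0.0023920707 rad = 0.0023920707 / 0.015707963 = 0.15228395 gradian ≈ 0.1523 gradian (4 s.f.). Final answer: 0.1523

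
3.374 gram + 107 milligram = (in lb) 1 gram = 0.001 kg, so 3.374 gram = 3.374 * 0.001 = 0.003374 kg. 1 milligram = 1e-06 kg, so 107 milligram = 107 * 1e-06 = 0.000107 kg. Sum: 0.003374 + 0.000107 = 0.003481 kg. 1 lb = 0.45359237 kg, so 0.003481 kg = 0.003481 / 0.45359237 = 0.0076742913 lb ≈ 0.007674 lb (4 s.f.). Final answer: 0.007674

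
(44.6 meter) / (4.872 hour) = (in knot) 44.6 meter = 44.6 m. 1 hour = 3600 s, so 4.872 hour = 4.872 * 3600 = 17539.2 s. Combine: 44.6 m / 17539.2 s = 0.0025428754 m/s. 1 knot = 0.51444444 m/s, so 0.0025428754 m/s = 0.0025428754 / 0.51444444 = 0.0049429543 knot ≈ 0.004943 knot (4 s.f.). Final answer: 0.004943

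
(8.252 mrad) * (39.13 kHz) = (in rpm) 3083. Check: 1 mrad = 0.001 rad, so 8.252 mrad = 8.252 * 0.001 = 0.008252 rad. 1 kHz = 1000 Hz, so 39.13 kHz = 39.13 * 1000 = 39130 Hz. Combine: 0.008252 rad * 39130 Hz = 322.90076 rad/s. 1 rpm = 0.10471976 rad/s, so 322.90076 rad/s = 322.90076 / 0.10471976 = 3083.4751 rpm ≈ 3083 rpm (4 s.f.).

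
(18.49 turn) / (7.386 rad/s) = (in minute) 1 turn = 6.2831853 rad, so 18.49 turn = 18.49 * 6.2831853 = 116.1761 rad. 7.386 rad/s is already in rad/s. Combine: 116.1761 rad / 7.386 rad/s = 15.72923 s. 1 minute = 60 s, so 15.72923 s = 15.72923 / 60 = 0.26215384 minute ≈ 0.2622 minute (4 s.f.). Final answer: 0.2622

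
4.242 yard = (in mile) 0.00241. Check: 1 yard = 0.9144 m, so 4.242 yard = 4.242 * 0.9144 = 3.8788848 m. 1 mile = 1609.344 m, so 3.8788848 m = 3.8788848 / 1609.344 = 0.0024102273 mile ≈ 0.00241 mile (4 s.f.).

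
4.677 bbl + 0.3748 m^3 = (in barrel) 1 bbl = 0.15898729 m^3, so 4.677 bbl = 4.677 * 0.15898729 = 0.74358358 m^3. 0.3748 m^3 is already in m^3. Sum: 0.74358358 + 0.3748 = 1.1183836 m^3. 1 barrel = 0.15898729 m^3, so 1.1183836 m^3 = 1.1183836 / 0.15898729 = 7.0344211 barrel ≈ 7.034 barrel (4 s.f.). Final answer: 7.034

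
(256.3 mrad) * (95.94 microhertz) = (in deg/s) 0.001409. Check: 1 mrad = 0.001 rad, so 256.3 mrad = 256.3 * 0.001 = 0.2563 rad. 1 microhertz = 1e-06 Hz, so 95.94 microhertz = 95.94 * 1e-06 = 9.594e-05 Hz. Combine: 0.2563 rad * 9.594e-05 Hz = 2.4589422e-05 rad/s. 1 deg/s = 0.017453293 rad/s, so 2.4589422e-05 rad/s = 2.4589422e-05 / 0.017453293 = 0.0014088701 deg/s ≈ 0.001409 deg/s (4 s.f.).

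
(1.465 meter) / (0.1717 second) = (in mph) 1.465 meter = 1.465 m. 0.1717 second = 0.1717 s. Combine: 1.465 m / 0.1717 s = 8.5323238 m/s. 1 mph = 0.44704 m/s, so 8.5323238 m/s = 8.5323238 / 0.44704 = 19.086265 mph ≈ 19.09 mph (4 s.f.). Final answer: 19.09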